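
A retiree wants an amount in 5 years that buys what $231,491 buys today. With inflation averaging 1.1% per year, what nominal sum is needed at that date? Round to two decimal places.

$244,506.21

Cumulative price-level factor: (1+1.1%)^5 ≈ 1.0562233834.
Multiplying $231,491 by the price-level factor gives the future nominal sum.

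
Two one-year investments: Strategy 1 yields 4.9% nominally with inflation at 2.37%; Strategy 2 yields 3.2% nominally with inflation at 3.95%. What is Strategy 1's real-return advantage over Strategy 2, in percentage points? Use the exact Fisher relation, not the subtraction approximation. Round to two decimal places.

3.19

Strategy 1 real return: 1.049/1.0237 − 1 = 2.471%.
Strategy 2 real return: 1.032/1.0395 − 1 = -0.722%.
Difference: 2.471 − (-0.722) = 3.193 pp.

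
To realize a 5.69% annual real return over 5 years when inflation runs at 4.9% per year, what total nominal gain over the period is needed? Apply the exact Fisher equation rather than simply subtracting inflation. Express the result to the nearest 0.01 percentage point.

67.51%

Required annual nominal rate: (1+5.69%)(1+4.9%) − 1 = 10.86881%.
Cumulative over 5 years: (1 + 0.1086881)^5 − 1 ≈ 0.67512.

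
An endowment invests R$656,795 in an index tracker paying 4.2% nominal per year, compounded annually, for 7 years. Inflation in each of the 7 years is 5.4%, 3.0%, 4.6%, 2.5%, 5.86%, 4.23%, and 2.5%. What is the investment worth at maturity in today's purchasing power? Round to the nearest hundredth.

Nominal value at maturity: R$656,795 × (1 + 4.2%)^7 ≈ R$875,999.53.
Price-level factor over 7 years: 1.054 × 1.030 × 1.046 × 1.025 × 1.0586 × 1.0423 × 1.025 ≈ 1.3163818276.
Dividing the nominal maturity value by the price-level factor gives the value in today's money.

R$665,460.06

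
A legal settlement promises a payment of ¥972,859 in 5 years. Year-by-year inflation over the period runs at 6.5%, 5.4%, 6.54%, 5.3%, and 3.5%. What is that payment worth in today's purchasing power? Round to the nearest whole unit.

Price-level factor over 5 years: 1.065 × 1.054 × 1.0654 × 1.053 × 1.035 ≈ 1.3033817391.
Purchasing power today: ¥972,859 divided by that factor.

¥746,411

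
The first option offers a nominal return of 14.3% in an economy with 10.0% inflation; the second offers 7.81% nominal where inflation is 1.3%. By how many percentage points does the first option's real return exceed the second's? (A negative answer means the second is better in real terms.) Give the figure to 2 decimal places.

The first option real return: 1.143/1.100 − 1 = 3.909%.
The second real return: 1.0781/1.013 − 1 = 6.426%.
Difference: 3.909 − 6.426 = -2.517 pp.

-2.52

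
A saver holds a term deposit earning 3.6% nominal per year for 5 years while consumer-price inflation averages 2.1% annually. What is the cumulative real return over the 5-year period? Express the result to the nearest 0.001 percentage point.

7.565%

The annual real rate is (1+3.6%)/(1+2.1%) − 1 = 1.4691%.
Compounded over 5 years: (1 + 0.014691)^5 − 1 ≈ 0.07565.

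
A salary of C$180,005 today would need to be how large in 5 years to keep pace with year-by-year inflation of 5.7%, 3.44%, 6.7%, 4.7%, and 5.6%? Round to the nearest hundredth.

Cumulative price-level factor: 1.057 × 1.0344 × 1.067 × 1.047 × 1.056 ≈ 1.2898479521.
The nominal amount required is C$180,005 scaled up by that factor.

C$232,179.08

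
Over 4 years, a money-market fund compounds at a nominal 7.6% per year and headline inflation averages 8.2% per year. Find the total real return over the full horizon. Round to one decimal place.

-2.2%

The annual real rate is (1+7.6%)/(1+8.2%) − 1 = -0.5545%.
Compounded over 4 years: (1 + -0.005545)^4 − 1 ≈ -0.02200.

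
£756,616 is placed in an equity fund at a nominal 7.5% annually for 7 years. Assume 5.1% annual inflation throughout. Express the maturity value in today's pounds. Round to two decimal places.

Nominal value at maturity: £756,616 × (1 + 7.5%)^7 ≈ £1,255,263.12.
Price-level factor over 7 years: (1 + 5.1%)^7 ≈ 1.4165079366.
Dividing the nominal maturity value by the price-level factor gives the value in today's money.

£886,167.38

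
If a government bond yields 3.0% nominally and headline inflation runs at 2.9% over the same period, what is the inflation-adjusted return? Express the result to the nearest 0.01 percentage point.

Real return via the Fisher equation: (1 + 3.0%)/(1 + 2.9%) − 1 = 1.030/1.029 − 1 ≈ 0.00097.

0.10%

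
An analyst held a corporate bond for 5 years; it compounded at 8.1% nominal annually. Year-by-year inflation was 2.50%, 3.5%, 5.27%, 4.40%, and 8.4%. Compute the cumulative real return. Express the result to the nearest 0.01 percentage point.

16.80%

Cumulative inflation factor: 1.0250 × 1.035 × 1.0527 × 1.0440 × 1.084 ≈ 1.26386.
Nominal growth factor: 1.47614. Real growth factor = 1.47614 / 1.26386 ≈ 1.16797.
Total real return ≈ 16.7965%.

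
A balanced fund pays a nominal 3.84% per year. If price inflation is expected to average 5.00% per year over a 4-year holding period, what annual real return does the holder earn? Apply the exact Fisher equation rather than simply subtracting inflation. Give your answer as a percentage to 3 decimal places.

With constant rates the annual real return is the same each year: (1+3.84%)/(1+5.00%) − 1 = -0.01105.

-1.105%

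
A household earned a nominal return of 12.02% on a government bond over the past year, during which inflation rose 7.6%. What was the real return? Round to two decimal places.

Real return via the Fisher equation: (1 + 12.02%)/(1 + 7.6%) − 1 = 1.1202/1.076 − 1 ≈ 0.04108.

4.11%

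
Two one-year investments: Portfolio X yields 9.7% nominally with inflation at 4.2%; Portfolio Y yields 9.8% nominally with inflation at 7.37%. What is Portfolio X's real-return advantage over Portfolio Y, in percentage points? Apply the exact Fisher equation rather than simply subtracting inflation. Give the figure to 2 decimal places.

3.02

Portfolio X real return: 1.097/1.042 − 1 = 5.278%.
Portfolio Y real return: 1.098/1.0737 − 1 = 2.263%.
Difference: 5.278 − 2.263 = 3.015 pp.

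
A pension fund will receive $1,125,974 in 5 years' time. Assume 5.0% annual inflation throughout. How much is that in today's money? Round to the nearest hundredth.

$882,230.09

Price-level factor over 5 years: (1 + 5.0%)^5 = 1.2762815625.
Purchasing power today: $1,125,974 divided by that factor.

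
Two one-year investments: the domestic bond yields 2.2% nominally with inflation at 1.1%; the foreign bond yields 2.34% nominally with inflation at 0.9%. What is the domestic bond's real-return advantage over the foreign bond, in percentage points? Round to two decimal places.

-0.34

The domestic bond real return: 1.022/1.011 − 1 = 1.088%.
The foreign bond real return: 1.0234/1.009 − 1 = 1.427%.
Difference: 1.088 − 1.427 = -0.339 pp.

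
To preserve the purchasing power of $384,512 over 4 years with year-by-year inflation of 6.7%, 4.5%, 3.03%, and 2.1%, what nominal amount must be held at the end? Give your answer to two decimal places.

$451,003.64

Cumulative price-level factor: 1.067 × 1.045 × 1.0303 × 1.021 ≈ 1.1729247535.
Multiplying $384,512 by the price-level factor gives the future nominal sum.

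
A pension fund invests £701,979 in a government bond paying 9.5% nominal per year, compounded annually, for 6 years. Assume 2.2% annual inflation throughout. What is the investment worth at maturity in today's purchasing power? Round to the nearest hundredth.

Nominal value at maturity: £701,979 × (1 + 9.5%)^6 ≈ £1,210,065.38.
Price-level factor over 6 years: (1 + 2.2%)^6 ≈ 1.1394765049.
The maturity value deflated by that factor is the answer in today's purchasing power.

£1,061,948.51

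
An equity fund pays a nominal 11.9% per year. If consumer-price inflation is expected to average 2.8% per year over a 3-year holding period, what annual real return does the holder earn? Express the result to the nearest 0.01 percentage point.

8.85%

With constant rates the annual real return is the same each year: (1+11.9%)/(1+2.8%) − 1 = 0.08852.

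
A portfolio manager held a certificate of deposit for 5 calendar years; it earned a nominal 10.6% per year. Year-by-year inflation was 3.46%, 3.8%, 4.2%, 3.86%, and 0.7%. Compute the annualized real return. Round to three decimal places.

7.175%

Cumulative inflation factor: 1.0346 × 1.038 × 1.042 × 1.0386 × 1.007 ≈ 1.17035.
Nominal growth factor: 1.65491. Real growth factor = 1.65491 / 1.17035 ≈ 1.41404.
Annualized: 1.41404^(1/5) − 1 ≈ 0.07175.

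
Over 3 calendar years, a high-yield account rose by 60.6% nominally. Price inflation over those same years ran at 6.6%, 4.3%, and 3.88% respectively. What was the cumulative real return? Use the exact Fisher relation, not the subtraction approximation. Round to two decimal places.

39.05%

Cumulative inflation factor: 1.066 × 1.043 × 1.0388 ≈ 1.15498.
Nominal growth factor: 1.60600. Real growth factor = 1.60600 / 1.15498 ≈ 1.39050.
Total real return ≈ 39.0504%.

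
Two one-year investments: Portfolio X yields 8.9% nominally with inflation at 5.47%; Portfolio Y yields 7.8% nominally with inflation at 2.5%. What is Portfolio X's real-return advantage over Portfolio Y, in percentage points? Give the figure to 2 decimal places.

-1.92

Portfolio X real return: 1.089/1.0547 − 1 = 3.252%.
Portfolio Y real return: 1.078/1.025 − 1 = 5.171%.
Difference: 3.252 − 5.171 = -1.919 pp.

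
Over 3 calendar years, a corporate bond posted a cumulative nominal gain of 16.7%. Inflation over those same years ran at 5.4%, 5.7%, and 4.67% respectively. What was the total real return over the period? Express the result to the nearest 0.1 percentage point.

0.1%

Cumulative inflation factor: 1.054 × 1.057 × 1.0467 ≈ 1.16611.
Nominal growth factor: 1.16700. Real growth factor = 1.16700 / 1.16611 ≈ 1.00077.
Total real return ≈ 0.0767%.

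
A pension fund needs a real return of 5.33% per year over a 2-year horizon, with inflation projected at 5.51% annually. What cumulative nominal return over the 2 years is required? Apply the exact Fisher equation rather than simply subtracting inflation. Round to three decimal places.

Required annual nominal rate: (1+5.33%)(1+5.51%) − 1 = 11.133683%.
Cumulative over 2 years: (1 + 0.11133683)^2 − 1 ≈ 0.23507.

23.507%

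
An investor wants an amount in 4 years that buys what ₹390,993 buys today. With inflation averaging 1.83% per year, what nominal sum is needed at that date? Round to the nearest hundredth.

Cumulative price-level factor: (1+1.83%)^4 ≈ 1.0752339661.
The nominal amount required is ₹390,993 scaled up by that factor.

₹420,408.95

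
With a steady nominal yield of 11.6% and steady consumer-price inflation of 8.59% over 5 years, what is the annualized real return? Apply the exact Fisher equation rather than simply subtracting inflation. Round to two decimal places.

2.77%

With constant rates the annual real return is the same each year: (1+11.6%)/(1+8.59%) − 1 = 0.02772.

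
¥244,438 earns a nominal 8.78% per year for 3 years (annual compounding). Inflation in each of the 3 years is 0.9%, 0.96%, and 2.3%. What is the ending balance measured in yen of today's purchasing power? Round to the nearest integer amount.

¥301,925

Nominal value at maturity: ¥244,438 × (1 + 8.78%)^3 ≈ ¥314,641.
Price-level factor over 3 years: 1.009 × 1.0096 × 1.023 = 1.0421161872.
The maturity value deflated by that factor is the answer in today's purchasing power.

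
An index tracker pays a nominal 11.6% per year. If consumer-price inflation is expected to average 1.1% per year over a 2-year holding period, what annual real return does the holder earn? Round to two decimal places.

With constant rates the annual real return is the same each year: (1+11.6%)/(1+1.1%) − 1 = 0.10386.

10.39%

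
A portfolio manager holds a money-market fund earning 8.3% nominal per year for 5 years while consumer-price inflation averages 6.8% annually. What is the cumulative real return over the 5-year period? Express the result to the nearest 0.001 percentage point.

The annual real rate is (1+8.3%)/(1+6.8%) − 1 = 1.4045%.
Compounded over 5 years: (1 + 0.014045)^5 − 1 ≈ 0.07223.

7.223%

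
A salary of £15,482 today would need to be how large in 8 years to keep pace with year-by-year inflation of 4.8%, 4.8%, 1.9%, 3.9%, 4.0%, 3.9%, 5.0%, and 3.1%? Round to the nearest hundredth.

£21,058.93

Cumulative price-level factor: 1.048 × 1.048 × 1.019 × 1.039 × 1.040 × 1.039 × 1.050 × 1.031 ≈ 1.3602199745.
The nominal amount required is £15,482 scaled up by that factor.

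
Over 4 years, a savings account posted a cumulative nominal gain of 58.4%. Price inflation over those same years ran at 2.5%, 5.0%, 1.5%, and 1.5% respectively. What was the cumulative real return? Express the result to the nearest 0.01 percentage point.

Cumulative inflation factor: 1.025 × 1.050 × 1.015 × 1.015 ≈ 1.10878.
Nominal growth factor: 1.58400. Real growth factor = 1.58400 / 1.10878 ≈ 1.42860.
Total real return ≈ 42.8598%.

42.86%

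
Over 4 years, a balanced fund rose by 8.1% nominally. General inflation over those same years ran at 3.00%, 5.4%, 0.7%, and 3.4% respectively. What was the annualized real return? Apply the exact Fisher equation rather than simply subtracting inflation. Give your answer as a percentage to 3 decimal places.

-1.111%

Cumulative inflation factor: 1.0300 × 1.054 × 1.007 × 1.034 ≈ 1.13039.
Nominal growth factor: 1.08100. Real growth factor = 1.08100 / 1.13039 ≈ 0.95631.
Annualized: 0.95631^(1/4) − 1 ≈ -0.01111.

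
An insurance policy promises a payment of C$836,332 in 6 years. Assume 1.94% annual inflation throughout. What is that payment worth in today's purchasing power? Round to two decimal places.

Price-level factor over 6 years: (1 + 1.94%)^6 ≈ 1.1221935689.
Purchasing power today: C$836,332 divided by that factor.

C$745,265.37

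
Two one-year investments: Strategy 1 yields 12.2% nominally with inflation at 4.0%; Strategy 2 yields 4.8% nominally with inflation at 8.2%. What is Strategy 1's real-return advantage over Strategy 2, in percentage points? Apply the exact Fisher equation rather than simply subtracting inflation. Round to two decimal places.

Strategy 1 real return: 1.122/1.040 − 1 = 7.885%.
Strategy 2 real return: 1.048/1.082 − 1 = -3.142%.
Difference: 7.885 − (-3.142) = 11.027 pp.

11.03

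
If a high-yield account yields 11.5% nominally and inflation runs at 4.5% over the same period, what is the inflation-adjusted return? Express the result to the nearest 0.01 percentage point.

Real return via the Fisher equation: (1 + 11.5%)/(1 + 4.5%) − 1 = 1.115/1.045 − 1 ≈ 0.06699.

6.70%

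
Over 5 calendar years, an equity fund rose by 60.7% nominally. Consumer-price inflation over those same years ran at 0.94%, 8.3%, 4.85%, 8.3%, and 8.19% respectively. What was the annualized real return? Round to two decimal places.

3.65%

Cumulative inflation factor: 1.0094 × 1.083 × 1.0485 × 1.083 × 1.0819 ≈ 1.34300.
Nominal growth factor: 1.60700. Real growth factor = 1.60700 / 1.34300 ≈ 1.19658.
Annualized: 1.19658^(1/5) − 1 ≈ 0.03654.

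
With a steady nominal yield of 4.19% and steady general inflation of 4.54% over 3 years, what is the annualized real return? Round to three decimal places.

With constant rates the annual real return is the same each year: (1+4.19%)/(1+4.54%) − 1 = -0.00335.

-0.335%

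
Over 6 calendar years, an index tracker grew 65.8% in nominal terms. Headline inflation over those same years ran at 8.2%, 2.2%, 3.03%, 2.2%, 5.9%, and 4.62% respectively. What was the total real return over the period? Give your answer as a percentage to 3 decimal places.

28.523%

Cumulative inflation factor: 1.082 × 1.022 × 1.0303 × 1.022 × 1.059 × 1.0462 ≈ 1.29004.
Nominal growth factor: 1.65800. Real growth factor = 1.65800 / 1.29004 ≈ 1.28523.
Total real return ≈ 28.5231%.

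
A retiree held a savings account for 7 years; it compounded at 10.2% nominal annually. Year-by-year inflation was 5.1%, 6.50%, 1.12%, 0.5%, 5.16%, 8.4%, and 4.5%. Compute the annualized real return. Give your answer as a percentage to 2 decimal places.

Cumulative inflation factor: 1.051 × 1.0650 × 1.0112 × 1.005 × 1.0516 × 1.084 × 1.045 ≈ 1.35504.
Nominal growth factor: 1.97365. Real growth factor = 1.97365 / 1.35504 ≈ 1.45653.
Annualized: 1.45653^(1/7) − 1 ≈ 0.05519.

5.52%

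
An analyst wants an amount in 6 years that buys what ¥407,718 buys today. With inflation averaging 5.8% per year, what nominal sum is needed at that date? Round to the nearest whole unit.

¥571,839

Cumulative price-level factor: (1+5.8%)^6 ≈ 1.4025359636.
Multiplying ¥407,718 by the price-level factor gives the future nominal sum.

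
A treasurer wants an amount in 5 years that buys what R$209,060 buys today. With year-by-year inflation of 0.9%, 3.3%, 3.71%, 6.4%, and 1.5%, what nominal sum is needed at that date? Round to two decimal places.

Cumulative price-level factor: 1.009 × 1.033 × 1.0371 × 1.064 × 1.015 ≈ 1.1674002775.
Multiplying R$209,060 by the price-level factor gives the future nominal sum.

R$244,056.70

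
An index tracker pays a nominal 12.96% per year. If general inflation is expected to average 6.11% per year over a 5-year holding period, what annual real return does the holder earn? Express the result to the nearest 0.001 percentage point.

6.456%

With constant rates the annual real return is the same each year: (1+12.96%)/(1+6.11%) − 1 = 0.06456.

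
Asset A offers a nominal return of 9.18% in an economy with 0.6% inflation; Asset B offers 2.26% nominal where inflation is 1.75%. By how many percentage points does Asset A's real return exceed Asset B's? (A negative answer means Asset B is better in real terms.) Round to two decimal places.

Asset A real return: 1.0918/1.006 − 1 = 8.529%.
Asset B real return: 1.0226/1.0175 − 1 = 0.501%.
Difference: 8.529 − 0.501 = 8.028 pp.

8.03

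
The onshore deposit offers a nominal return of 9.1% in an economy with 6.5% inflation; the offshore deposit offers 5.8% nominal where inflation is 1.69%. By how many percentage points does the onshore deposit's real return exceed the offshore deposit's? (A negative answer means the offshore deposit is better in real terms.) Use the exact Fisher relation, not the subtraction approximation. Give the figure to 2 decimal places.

The onshore deposit real return: 1.091/1.065 − 1 = 2.441%.
The offshore deposit real return: 1.058/1.0169 − 1 = 4.042%.
Difference: 2.441 − 4.042 = -1.601 pp.

-1.60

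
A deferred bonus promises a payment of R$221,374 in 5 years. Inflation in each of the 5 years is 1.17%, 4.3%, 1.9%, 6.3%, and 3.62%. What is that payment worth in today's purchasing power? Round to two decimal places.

R$186,913.00

Price-level factor over 5 years: 1.0117 × 1.043 × 1.019 × 1.063 × 1.0362 ≈ 1.1843691728.
Purchasing power today: R$221,374 divided by that factor.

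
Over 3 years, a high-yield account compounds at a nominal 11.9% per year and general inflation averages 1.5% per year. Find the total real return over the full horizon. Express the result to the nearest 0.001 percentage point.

The annual real rate is (1+11.9%)/(1+1.5%) − 1 = 10.2463%.
Compounded over 3 years: (1 + 0.102463)^3 − 1 ≈ 0.33996.

33.996%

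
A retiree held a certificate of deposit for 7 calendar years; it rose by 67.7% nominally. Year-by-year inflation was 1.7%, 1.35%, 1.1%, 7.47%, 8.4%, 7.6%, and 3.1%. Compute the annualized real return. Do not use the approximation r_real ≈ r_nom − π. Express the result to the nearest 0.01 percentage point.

3.18%

Cumulative inflation factor: 1.017 × 1.0135 × 1.011 × 1.0747 × 1.084 × 1.076 × 1.031 ≈ 1.34674.
Nominal growth factor: 1.67700. Real growth factor = 1.67700 / 1.34674 ≈ 1.24523.
Annualized: 1.24523^(1/7) − 1 ≈ 0.03183.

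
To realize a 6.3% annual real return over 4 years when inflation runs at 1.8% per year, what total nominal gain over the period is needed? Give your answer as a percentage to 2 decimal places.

Required annual nominal rate: (1+6.3%)(1+1.8%) − 1 = 8.2134%.
Cumulative over 4 years: (1 + 0.082134)^4 − 1 ≈ 0.37127.

37.13%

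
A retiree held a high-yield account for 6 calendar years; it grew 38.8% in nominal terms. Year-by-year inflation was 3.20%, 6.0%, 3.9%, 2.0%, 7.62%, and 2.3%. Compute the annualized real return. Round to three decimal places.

1.407%

Cumulative inflation factor: 1.0320 × 1.060 × 1.039 × 1.020 × 1.0762 × 1.023 ≈ 1.27635.
Nominal growth factor: 1.38800. Real growth factor = 1.38800 / 1.27635 ≈ 1.08748.
Annualized: 1.08748^(1/6) − 1 ≈ 0.01407.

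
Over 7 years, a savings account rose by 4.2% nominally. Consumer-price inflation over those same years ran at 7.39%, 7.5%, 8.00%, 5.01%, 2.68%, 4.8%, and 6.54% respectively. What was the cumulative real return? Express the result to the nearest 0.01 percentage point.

-30.58%

Cumulative inflation factor: 1.0739 × 1.075 × 1.0800 × 1.0501 × 1.0268 × 1.048 × 1.0654 ≈ 1.50102.
Nominal growth factor: 1.04200. Real growth factor = 1.04200 / 1.50102 ≈ 0.69419.
Total real return ≈ -30.5806%.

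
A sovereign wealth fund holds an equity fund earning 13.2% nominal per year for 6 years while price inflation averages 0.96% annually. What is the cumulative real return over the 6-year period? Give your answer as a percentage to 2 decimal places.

The annual real rate is (1+13.2%)/(1+0.96%) − 1 = 12.1236%.
Compounded over 6 years: (1 + 0.121236)^6 − 1 ≈ 0.98693.

98.69%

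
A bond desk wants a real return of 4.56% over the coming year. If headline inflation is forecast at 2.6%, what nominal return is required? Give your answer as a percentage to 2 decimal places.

By the Fisher equation, 1 + r_nom = (1 + 4.56%)(1 + 2.6%) = 1.0456 × 1.026 = 1.0727856.
So r_nom = 7.27856%.

7.28%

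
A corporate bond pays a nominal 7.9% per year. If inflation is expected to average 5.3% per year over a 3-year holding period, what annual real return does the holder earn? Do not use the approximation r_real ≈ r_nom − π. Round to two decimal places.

2.47%

With constant rates the annual real return is the same each year: (1+7.9%)/(1+5.3%) − 1 = 0.02469.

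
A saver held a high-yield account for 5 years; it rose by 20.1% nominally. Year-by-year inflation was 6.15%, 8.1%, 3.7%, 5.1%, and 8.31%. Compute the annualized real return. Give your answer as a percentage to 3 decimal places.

-2.378%

Cumulative inflation factor: 1.0615 × 1.081 × 1.037 × 1.051 × 1.0831 ≈ 1.35455.
Nominal growth factor: 1.20100. Real growth factor = 1.20100 / 1.35455 ≈ 0.88664.
Annualized: 0.88664^(1/5) − 1 ≈ -0.02378.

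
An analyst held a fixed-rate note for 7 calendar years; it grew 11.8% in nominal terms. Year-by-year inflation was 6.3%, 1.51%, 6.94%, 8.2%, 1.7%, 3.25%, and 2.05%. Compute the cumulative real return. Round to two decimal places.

-16.44%

Cumulative inflation factor: 1.063 × 1.0151 × 1.0694 × 1.082 × 1.017 × 1.0325 × 1.0205 ≈ 1.33793.
Nominal growth factor: 1.11800. Real growth factor = 1.11800 / 1.33793 ≈ 0.83562.
Total real return ≈ -16.4381%.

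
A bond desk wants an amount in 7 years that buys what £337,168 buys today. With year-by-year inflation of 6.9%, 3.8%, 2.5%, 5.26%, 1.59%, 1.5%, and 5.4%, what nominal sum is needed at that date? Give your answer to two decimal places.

£438,698.60

Cumulative price-level factor: 1.069 × 1.038 × 1.025 × 1.0526 × 1.0159 × 1.015 × 1.054 ≈ 1.3011276415.
Multiplying £337,168 by the price-level factor gives the future nominal sum.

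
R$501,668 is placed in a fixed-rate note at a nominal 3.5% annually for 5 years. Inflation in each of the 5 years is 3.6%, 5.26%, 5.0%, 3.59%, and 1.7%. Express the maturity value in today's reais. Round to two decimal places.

Nominal value at maturity: R$501,668 × (1 + 3.5%)^5 ≈ R$595,824.21.
Price-level factor over 5 years: 1.036 × 1.0526 × 1.050 × 1.0359 × 1.017 ≈ 1.2062885517.
The maturity value deflated by that factor is the answer in today's purchasing power.

R$493,931.75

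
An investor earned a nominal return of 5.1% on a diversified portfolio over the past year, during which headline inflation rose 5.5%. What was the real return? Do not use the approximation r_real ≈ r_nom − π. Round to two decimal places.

Real return via the Fisher equation: (1 + 5.1%)/(1 + 5.5%) − 1 = 1.051/1.055 − 1 ≈ -0.00379.

-0.38%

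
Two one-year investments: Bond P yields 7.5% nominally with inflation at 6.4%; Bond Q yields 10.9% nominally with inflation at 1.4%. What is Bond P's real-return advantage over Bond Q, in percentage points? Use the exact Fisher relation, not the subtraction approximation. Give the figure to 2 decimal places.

Bond P real return: 1.075/1.064 − 1 = 1.034%.
Bond Q real return: 1.109/1.014 − 1 = 9.369%.
Difference: 1.034 − 9.369 = -8.335 pp.

-8.34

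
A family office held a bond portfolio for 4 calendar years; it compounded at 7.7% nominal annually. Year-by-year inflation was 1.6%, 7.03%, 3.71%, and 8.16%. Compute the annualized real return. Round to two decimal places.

Cumulative inflation factor: 1.016 × 1.0703 × 1.0371 × 1.0816 ≈ 1.21979.
Nominal growth factor: 1.34544. Real growth factor = 1.34544 / 1.21979 ≈ 1.10300.
Annualized: 1.10300^(1/4) − 1 ≈ 0.02481.

2.48%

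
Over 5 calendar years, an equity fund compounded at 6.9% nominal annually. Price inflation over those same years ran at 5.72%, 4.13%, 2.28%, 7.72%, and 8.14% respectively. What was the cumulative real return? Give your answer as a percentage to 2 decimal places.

6.43%

Cumulative inflation factor: 1.0572 × 1.0413 × 1.0228 × 1.0772 × 1.0814 ≈ 1.31162.
Nominal growth factor: 1.39601. Real growth factor = 1.39601 / 1.31162 ≈ 1.06434.
Total real return ≈ 6.4344%.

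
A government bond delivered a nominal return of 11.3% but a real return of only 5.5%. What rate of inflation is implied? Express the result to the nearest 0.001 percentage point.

5.498%

From (1+r_nom) = (1+r_real)(1+π), we get 1+π = (1 + 11.3%)/(1 + 5.5%) = 1.113/1.055 ≈ 1.05498.
So π ≈ 5.4976%.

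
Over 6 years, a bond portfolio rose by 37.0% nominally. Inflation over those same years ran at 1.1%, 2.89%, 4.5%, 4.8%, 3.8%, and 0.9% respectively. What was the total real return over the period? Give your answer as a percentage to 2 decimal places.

14.82%

Cumulative inflation factor: 1.011 × 1.0289 × 1.045 × 1.048 × 1.038 × 1.009 ≈ 1.19314.
Nominal growth factor: 1.37000. Real growth factor = 1.37000 / 1.19314 ≈ 1.14823.
Total real return ≈ 14.8233%.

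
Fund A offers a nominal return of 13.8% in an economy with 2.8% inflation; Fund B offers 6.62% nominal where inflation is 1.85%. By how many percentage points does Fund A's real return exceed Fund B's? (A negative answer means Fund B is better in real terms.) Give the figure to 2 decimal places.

6.02

Fund A real return: 1.138/1.028 − 1 = 10.700%.
Fund B real return: 1.0662/1.0185 − 1 = 4.683%.
Difference: 10.700 − 4.683 = 6.017 pp.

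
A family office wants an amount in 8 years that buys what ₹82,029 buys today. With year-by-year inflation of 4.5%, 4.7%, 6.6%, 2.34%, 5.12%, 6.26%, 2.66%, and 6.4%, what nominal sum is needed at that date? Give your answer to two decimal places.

₹119,462.35

Cumulative price-level factor: 1.045 × 1.047 × 1.066 × 1.0234 × 1.0512 × 1.0626 × 1.0266 × 1.064 ≈ 1.4563428942.
Multiplying ₹82,029 by the price-level factor gives the future nominal sum.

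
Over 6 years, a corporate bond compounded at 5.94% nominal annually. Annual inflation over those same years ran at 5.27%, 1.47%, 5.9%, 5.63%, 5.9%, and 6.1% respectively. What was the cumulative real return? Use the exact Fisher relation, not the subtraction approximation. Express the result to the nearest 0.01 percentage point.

Cumulative inflation factor: 1.0527 × 1.0147 × 1.059 × 1.0563 × 1.059 × 1.061 ≈ 1.34257.
Nominal growth factor: 1.41371. Real growth factor = 1.41371 / 1.34257 ≈ 1.05299.
Total real return ≈ 5.2987%.

5.30%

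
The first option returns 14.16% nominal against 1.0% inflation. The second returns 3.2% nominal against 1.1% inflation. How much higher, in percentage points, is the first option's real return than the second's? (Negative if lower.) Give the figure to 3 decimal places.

The first option real return: 1.1416/1.010 − 1 = 13.0297%.
The second real return: 1.032/1.011 − 1 = 2.0772%.
Difference: 13.0297 − 2.0772 = 10.9525 pp.

10.953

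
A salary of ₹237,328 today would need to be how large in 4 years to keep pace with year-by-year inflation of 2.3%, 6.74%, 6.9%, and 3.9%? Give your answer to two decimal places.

₹287,835.97

Cumulative price-level factor: 1.023 × 1.0674 × 1.069 × 1.039 ≈ 1.2128192596.
The nominal amount required is ₹237,328 scaled up by that factor.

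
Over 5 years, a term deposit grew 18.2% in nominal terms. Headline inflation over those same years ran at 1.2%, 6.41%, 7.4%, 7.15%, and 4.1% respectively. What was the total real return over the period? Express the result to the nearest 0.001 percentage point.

Cumulative inflation factor: 1.012 × 1.0641 × 1.074 × 1.0715 × 1.041 ≈ 1.29006.
Nominal growth factor: 1.18200. Real growth factor = 1.18200 / 1.29006 ≈ 0.91624.
Total real return ≈ -8.3764%.

-8.376%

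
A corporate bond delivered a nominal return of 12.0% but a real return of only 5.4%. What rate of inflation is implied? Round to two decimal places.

6.26%

From (1+r_nom) = (1+r_real)(1+π), we get 1+π = (1 + 12.0%)/(1 + 5.4%) = 1.120/1.054 ≈ 1.06262.
So π ≈ 6.2619%.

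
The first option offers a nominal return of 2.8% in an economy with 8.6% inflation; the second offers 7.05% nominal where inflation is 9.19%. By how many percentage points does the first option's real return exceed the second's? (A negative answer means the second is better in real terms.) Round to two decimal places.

-3.38

The first option real return: 1.028/1.086 − 1 = -5.341%.
The second real return: 1.0705/1.0919 − 1 = -1.960%.
Difference: -5.341 − (-1.960) = -3.381 pp.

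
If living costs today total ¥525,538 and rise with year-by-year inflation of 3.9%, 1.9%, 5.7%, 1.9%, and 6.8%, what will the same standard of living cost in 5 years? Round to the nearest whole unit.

Cumulative price-level factor: 1.039 × 1.019 × 1.057 × 1.019 × 1.068 ≈ 1.2178958639.
The nominal amount required is ¥525,538 scaled up by that factor.

¥640,051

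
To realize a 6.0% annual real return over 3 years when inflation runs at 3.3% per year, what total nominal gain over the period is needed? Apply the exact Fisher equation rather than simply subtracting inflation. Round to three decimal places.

31.286%

Required annual nominal rate: (1+6.0%)(1+3.3%) − 1 = 9.498%.
Cumulative over 3 years: (1 + 0.09498)^3 − 1 ≈ 0.31286.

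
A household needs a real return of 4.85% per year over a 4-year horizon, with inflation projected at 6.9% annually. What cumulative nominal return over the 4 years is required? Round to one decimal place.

57.8%

Required annual nominal rate: (1+4.85%)(1+6.9%) − 1 = 12.08465%.
Cumulative over 4 years: (1 + 0.1208465)^4 − 1 ≈ 0.57828.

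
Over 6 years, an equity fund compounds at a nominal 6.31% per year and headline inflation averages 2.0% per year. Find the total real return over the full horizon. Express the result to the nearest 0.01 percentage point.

28.19%

The annual real rate is (1+6.31%)/(1+2.0%) − 1 = 4.2255%.
Compounded over 6 years: (1 + 0.042255)^6 − 1 ≈ 0.28187.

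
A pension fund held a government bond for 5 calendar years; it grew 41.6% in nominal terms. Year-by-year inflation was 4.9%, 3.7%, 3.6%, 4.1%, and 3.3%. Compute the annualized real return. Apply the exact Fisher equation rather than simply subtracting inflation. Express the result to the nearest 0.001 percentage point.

3.162%

Cumulative inflation factor: 1.049 × 1.037 × 1.036 × 1.041 × 1.033 ≈ 1.21190.
Nominal growth factor: 1.41600. Real growth factor = 1.41600 / 1.21190 ≈ 1.16842.
Annualized: 1.16842^(1/5) − 1 ≈ 0.03162.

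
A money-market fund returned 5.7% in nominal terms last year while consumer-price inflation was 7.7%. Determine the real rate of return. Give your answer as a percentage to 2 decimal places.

-1.86%

Real return via the Fisher equation: (1 + 5.7%)/(1 + 7.7%) − 1 = 1.057/1.077 − 1 ≈ -0.01857.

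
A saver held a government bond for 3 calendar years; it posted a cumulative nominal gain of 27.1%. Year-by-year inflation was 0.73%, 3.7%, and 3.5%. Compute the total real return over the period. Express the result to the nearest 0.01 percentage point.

Cumulative inflation factor: 1.0073 × 1.037 × 1.035 ≈ 1.08113.
Nominal growth factor: 1.27100. Real growth factor = 1.27100 / 1.08113 ≈ 1.17562.
Total real return ≈ 17.5622%.

17.56%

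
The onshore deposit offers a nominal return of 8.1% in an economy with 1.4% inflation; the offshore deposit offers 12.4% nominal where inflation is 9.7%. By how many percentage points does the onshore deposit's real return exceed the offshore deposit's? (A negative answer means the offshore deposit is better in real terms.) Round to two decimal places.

4.15

The onshore deposit real return: 1.081/1.014 − 1 = 6.607%.
The offshore deposit real return: 1.124/1.097 − 1 = 2.461%.
Difference: 6.607 − 2.461 = 4.146 pp.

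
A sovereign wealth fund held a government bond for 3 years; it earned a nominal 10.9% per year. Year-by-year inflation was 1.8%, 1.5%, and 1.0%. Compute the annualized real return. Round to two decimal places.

9.33%

Cumulative inflation factor: 1.018 × 1.015 × 1.010 ≈ 1.04360.
Nominal growth factor: 1.36394. Real growth factor = 1.36394 / 1.04360 ≈ 1.30695.
Annualized: 1.30695^(1/3) − 1 ≈ 0.09333.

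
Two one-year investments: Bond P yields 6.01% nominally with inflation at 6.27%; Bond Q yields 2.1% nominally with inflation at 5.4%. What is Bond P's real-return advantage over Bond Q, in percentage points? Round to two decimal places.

2.89

Bond P real return: 1.0601/1.0627 − 1 = -0.245%.
Bond Q real return: 1.021/1.054 − 1 = -3.131%.
Difference: -0.245 − (-3.131) = 2.886 pp.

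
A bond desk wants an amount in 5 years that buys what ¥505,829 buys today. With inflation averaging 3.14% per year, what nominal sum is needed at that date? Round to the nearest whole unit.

¥590,390

Cumulative price-level factor: (1+3.14%)^5 ≈ 1.1671740826.
Multiplying ¥505,829 by the price-level factor gives the future nominal sum.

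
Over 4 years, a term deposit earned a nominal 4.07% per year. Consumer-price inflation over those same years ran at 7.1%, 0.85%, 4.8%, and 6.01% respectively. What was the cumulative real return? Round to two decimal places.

Cumulative inflation factor: 1.071 × 1.0085 × 1.048 × 1.0601 ≈ 1.19998.
Nominal growth factor: 1.17301. Real growth factor = 1.17301 / 1.19998 ≈ 0.97753.
Total real return ≈ -2.2473%.

-2.25%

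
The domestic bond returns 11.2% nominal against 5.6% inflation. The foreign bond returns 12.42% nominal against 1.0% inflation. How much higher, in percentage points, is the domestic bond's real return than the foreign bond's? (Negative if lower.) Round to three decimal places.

The domestic bond real return: 1.112/1.056 − 1 = 5.3030%.
The foreign bond real return: 1.1242/1.010 − 1 = 11.3069%.
Difference: 5.3030 − 11.3069 = -6.0039 pp.

-6.004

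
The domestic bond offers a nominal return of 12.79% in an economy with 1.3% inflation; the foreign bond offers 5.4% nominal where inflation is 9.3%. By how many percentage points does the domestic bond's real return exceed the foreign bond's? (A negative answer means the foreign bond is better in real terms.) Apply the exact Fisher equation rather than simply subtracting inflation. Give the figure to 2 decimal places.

The domestic bond real return: 1.1279/1.013 − 1 = 11.343%.
The foreign bond real return: 1.054/1.093 − 1 = -3.568%.
Difference: 11.343 − (-3.568) = 14.911 pp.

14.91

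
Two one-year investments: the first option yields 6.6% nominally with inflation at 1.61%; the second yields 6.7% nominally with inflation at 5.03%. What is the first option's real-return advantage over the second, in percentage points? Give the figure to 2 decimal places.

The first option real return: 1.066/1.0161 − 1 = 4.911%.
The second real return: 1.067/1.0503 − 1 = 1.590%.
Difference: 4.911 − 1.590 = 3.321 pp.

3.32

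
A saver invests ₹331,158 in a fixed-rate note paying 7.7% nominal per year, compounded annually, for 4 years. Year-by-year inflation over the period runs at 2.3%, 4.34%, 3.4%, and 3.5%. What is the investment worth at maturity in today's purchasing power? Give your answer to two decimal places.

Nominal value at maturity: ₹331,158 × (1 + 7.7%)^4 ≈ ₹445,551.66.
Price-level factor over 4 years: 1.023 × 1.0434 × 1.034 × 1.035 ≈ 1.1423188797.
Dividing the nominal maturity value by the price-level factor gives the value in today's money.

₹390,041.40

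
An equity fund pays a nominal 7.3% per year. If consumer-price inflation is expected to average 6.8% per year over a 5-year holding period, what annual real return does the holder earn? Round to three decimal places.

0.468%

With constant rates the annual real return is the same each year: (1+7.3%)/(1+6.8%) − 1 = 0.00468.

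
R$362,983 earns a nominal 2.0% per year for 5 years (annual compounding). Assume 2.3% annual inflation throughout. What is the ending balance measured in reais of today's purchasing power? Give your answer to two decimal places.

Nominal value at maturity: R$362,983 × (1 + 2.0%)^5 ≈ R$400,762.56.
Price-level factor over 5 years: (1 + 2.3%)^5 ≈ 1.1204130756.
Dividing the nominal maturity value by the price-level factor gives the value in today's money.

R$357,691.79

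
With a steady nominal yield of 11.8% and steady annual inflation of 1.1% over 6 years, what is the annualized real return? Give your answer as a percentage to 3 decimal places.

With constant rates the annual real return is the same each year: (1+11.8%)/(1+1.1%) − 1 = 0.10584.

10.584%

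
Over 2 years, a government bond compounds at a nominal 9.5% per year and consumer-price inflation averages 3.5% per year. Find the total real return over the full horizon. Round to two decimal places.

The annual real rate is (1+9.5%)/(1+3.5%) − 1 = 5.7971%.
Compounded over 2 years: (1 + 0.057971)^2 − 1 ≈ 0.11930.

11.93%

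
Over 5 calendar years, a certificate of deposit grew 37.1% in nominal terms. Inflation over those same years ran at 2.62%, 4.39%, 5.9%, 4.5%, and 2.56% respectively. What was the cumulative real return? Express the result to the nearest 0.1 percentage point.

Cumulative inflation factor: 1.0262 × 1.0439 × 1.059 × 1.045 × 1.0256 ≈ 1.21585.
Nominal growth factor: 1.37100. Real growth factor = 1.37100 / 1.21585 ≈ 1.12760.
Total real return ≈ 12.7603%.

12.8%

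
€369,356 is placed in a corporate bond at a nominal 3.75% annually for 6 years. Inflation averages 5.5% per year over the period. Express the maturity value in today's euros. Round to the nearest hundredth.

€334,086.58

Nominal value at maturity: €369,356 × (1 + 3.75%)^6 ≈ €460,652.88.
Price-level factor over 6 years: (1 + 5.5%)^6 ≈ 1.3788428068.
Dividing the nominal maturity value by the price-level factor gives the value in today's money.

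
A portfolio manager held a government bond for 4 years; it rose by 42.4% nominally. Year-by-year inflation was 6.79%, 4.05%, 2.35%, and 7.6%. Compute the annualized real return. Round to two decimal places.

Cumulative inflation factor: 1.0679 × 1.0405 × 1.0235 × 1.076 ≈ 1.22369.
Nominal growth factor: 1.42400. Real growth factor = 1.42400 / 1.22369 ≈ 1.16369.
Annualized: 1.16369^(1/4) − 1 ≈ 0.03863.

3.86%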